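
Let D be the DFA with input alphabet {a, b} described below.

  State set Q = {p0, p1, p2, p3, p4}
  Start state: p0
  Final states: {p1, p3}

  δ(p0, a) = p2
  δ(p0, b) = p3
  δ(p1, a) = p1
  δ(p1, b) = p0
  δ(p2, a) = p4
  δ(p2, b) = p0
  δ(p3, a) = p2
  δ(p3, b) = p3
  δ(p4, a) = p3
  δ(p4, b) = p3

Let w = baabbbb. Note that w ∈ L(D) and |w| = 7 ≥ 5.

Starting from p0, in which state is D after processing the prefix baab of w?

p3

Run of D on the first 4 characters of w = b a a b:
  step 0: p0  (start)
  step 1: p3  (read b: p0→p3)
  step 2: p2  (read a: p3→p2)
  step 3: p4  (read a: p2→p4)
  step 4: p3  (read b: p4→p3)

After reading 4 characters, D is in state p3.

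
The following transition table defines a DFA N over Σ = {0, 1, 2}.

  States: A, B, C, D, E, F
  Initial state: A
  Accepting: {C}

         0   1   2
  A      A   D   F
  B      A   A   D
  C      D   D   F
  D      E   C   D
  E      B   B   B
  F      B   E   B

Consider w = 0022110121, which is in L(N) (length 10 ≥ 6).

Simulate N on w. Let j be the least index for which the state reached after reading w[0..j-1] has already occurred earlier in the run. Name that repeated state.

A

State sequence: A -0-> A -0-> A -2-> F -2-> B -1-> A -1-> D -0-> E -1-> B -2-> D -1-> C
First repeat at step 1: A was already visited.

The earliest repeat is at step j = 1: N is in A, which it already visited at step i = 0.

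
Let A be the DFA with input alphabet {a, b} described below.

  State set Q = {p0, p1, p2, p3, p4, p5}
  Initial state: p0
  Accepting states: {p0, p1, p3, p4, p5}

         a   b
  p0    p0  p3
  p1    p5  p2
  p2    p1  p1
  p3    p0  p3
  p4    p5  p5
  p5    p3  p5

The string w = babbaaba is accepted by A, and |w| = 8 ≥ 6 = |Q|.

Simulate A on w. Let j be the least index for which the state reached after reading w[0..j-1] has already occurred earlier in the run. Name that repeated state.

State sequence: p0 -b-> p3 -a-> p0 -b-> p3 -b-> p3 -a-> p0 -a-> p0 -b-> p3 -a-> p0
First repeat at step 2: p0 was already visited.

The earliest repeat is at step j = 2: A is in p0, which it already visited at step i = 0.

p0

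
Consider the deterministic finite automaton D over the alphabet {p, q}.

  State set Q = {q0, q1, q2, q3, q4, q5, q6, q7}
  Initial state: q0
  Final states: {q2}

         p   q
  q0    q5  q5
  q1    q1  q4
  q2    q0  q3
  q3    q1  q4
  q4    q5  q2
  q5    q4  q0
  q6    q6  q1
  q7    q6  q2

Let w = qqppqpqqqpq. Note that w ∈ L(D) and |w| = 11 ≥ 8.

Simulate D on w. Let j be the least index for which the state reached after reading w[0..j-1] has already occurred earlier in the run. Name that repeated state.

State sequence: q0 -q-> q5 -q-> q0 -p-> q5 -p-> q4 -q-> q2 -p-> q0 -q-> q5 -q-> q0 -q-> q5 -p-> q4 -q-> q2
First repeat at step 2: q0 was already visited.

The earliest repeat is at step j = 2: D is in q0, which it already visited at step i = 0.

q0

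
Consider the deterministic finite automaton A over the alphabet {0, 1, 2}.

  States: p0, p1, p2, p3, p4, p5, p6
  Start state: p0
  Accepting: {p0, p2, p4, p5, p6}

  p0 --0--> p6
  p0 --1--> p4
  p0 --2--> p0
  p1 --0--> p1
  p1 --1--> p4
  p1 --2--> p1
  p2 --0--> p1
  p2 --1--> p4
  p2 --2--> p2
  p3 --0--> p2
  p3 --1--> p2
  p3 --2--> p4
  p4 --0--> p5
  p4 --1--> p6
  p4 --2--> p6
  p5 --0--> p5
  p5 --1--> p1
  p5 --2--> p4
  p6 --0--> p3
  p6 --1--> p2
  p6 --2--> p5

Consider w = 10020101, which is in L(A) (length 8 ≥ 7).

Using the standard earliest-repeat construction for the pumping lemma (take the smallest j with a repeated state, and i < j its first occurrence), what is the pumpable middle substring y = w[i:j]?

0

State sequence: p0 -1-> p4 -0-> p5 -0-> p5 -2-> p4 -0-> p5 -1-> p1 -0-> p1 -1-> p4
First repeat at step 3: p5 was already visited.

So i = 2, j = 3, giving x = w[0:2] = 10, y = w[2:3] = 0, z = w[3:8] = 20101.
Check: |xy| = 3 ≤ 7 and |y| = 1 ≥ 1. Reading y takes A from p5 back to p5, so every xyⁱz is accepted.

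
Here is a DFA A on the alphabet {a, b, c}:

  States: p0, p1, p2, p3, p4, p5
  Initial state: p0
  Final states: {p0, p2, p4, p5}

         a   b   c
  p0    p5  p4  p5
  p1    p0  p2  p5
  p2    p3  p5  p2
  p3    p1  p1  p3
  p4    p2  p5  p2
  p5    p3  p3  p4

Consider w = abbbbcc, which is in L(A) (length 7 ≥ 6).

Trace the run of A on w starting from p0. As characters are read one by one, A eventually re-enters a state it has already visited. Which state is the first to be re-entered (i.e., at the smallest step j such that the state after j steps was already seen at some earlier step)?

p5

State sequence: p0 -a-> p5 -b-> p3 -b-> p1 -b-> p2 -b-> p5 -c-> p4 -c-> p2
First repeat at step 5: p5 was already visited.

The earliest repeat is at step j = 5: A is in p5, which it already visited at step i = 1.
With |Q| = 6, pigeonhole forces a state repeat no later than step 6; the substring read between the first and second visits to that state can be pumped.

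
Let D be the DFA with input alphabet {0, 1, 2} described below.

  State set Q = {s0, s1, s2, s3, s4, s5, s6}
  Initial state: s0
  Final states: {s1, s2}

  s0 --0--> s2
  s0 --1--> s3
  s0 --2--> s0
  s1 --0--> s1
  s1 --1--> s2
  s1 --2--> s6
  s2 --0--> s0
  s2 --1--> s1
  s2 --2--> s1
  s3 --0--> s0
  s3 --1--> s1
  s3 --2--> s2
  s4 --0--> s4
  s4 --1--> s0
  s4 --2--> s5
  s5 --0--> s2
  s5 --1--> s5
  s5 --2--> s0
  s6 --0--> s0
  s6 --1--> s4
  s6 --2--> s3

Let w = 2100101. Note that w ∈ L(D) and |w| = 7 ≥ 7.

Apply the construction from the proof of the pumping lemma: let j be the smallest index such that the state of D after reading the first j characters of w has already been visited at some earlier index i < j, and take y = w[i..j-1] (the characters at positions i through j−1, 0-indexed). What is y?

2

State sequence: s0 -2-> s0 -1-> s3 -0-> s0 -0-> s2 -1-> s1 -0-> s1 -1-> s2
First repeat at step 1: s0 was already visited.

So i = 0, j = 1, giving x = w[0:0] = ε, y = w[0:1] = 2, z = w[1:7] = 100101.
Check: |xy| = 1 ≤ 7 and |y| = 1 ≥ 1. Reading y takes D from s0 back to s0, so every xyⁱz is accepted.
The DFA has 7 states, so the proof of the pumping lemma guarantees a repeated state among the first 7+1 visited; the segment between the two visits is the pumpable y.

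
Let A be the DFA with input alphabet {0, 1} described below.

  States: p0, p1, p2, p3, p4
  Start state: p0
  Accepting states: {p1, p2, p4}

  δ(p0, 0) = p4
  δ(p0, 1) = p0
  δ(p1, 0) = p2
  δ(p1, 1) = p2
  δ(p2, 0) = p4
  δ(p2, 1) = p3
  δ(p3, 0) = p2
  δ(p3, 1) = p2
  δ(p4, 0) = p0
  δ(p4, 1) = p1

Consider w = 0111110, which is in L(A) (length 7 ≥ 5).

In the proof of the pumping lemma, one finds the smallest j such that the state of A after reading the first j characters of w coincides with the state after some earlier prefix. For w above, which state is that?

p2

State sequence: p0 -0-> p4 -1-> p1 -1-> p2 -1-> p3 -1-> p2 -1-> p3 -0-> p2
First repeat at step 5: p2 was already visited.

The earliest repeat is at step j = 5: A is in p2, which it already visited at step i = 3.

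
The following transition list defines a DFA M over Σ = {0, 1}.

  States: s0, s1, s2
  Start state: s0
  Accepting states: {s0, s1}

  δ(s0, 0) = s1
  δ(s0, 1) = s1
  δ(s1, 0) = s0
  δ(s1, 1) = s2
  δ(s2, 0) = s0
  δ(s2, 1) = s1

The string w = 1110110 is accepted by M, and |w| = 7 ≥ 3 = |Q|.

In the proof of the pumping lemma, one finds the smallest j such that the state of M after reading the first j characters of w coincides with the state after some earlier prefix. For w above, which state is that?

State sequence: s0 -1-> s1 -1-> s2 -1-> s1 -0-> s0 -1-> s1 -1-> s2 -0-> s0
First repeat at step 3: s1 was already visited.

The earliest repeat is at step j = 3: M is in s1, which it already visited at step i = 1.

s1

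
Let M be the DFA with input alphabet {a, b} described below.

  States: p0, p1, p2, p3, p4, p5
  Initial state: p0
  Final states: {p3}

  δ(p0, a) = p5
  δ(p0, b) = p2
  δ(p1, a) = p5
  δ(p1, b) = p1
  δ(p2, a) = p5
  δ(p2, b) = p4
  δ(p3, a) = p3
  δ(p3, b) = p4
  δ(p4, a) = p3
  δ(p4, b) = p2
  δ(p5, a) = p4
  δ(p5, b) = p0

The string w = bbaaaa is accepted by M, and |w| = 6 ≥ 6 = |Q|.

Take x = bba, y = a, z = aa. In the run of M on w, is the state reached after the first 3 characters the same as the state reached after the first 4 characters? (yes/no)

Run of M on the first 4 characters of w = b b a a:
  step 0: p0  (start)
  step 1: p2  (read b: p0→p2)
  step 2: p4  (read b: p2→p4)
  step 3: p3  (read a: p4→p3)
  step 4: p3  (read a: p3→p3)

After x (step 3): p3. After xy (step 4): p3.
They match, so y = a drives M around a cycle from p3 back to itself; pumping y any number of times keeps M in p3 before reading z, and xyⁱz ∈ L(M) for every i ≥ 0.

yes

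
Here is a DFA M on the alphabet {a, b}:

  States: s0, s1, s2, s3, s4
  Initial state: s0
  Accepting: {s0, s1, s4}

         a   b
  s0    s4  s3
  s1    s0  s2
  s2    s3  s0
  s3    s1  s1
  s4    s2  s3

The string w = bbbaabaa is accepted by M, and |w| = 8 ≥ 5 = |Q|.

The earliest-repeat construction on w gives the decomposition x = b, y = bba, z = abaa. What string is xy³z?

xy^3z = b·bba·bba·bba·abaa = bbbabbabbaabaa.
Reading y = bba takes M from s3 back to s3, so after x·y·y·y the machine is still in s3, and z then leads to the accepting state s1. Hence bbbabbabbaabaa ∈ L(M).

bbbabbabbaabaa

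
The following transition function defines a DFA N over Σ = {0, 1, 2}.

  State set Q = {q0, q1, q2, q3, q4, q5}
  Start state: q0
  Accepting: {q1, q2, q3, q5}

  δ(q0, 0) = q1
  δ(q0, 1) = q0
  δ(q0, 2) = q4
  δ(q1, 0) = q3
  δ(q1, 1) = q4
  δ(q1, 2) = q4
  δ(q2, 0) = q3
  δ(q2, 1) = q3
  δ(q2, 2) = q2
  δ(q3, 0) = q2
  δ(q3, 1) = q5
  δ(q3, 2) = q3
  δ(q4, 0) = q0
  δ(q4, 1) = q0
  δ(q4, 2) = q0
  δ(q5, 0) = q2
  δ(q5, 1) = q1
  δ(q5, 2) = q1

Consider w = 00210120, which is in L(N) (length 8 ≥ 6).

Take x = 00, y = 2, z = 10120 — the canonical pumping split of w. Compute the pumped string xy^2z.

002210120

xy^2z = 00·2·2·10120 = 002210120.
Reading y = 2 takes N from q3 back to q3, so after x·y·y the machine is still in q3, and z then leads to the accepting state q2. Hence 002210120 ∈ L(N).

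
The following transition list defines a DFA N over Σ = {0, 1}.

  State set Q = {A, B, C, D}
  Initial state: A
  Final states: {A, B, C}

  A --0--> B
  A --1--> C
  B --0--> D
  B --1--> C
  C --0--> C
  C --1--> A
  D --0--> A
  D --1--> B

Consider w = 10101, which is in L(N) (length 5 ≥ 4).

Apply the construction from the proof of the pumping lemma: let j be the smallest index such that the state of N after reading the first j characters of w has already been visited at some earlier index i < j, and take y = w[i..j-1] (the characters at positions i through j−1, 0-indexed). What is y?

Run of N on w = 1 0 1 0 1:
  step 0: A  (start)
  step 1: C  (read 1: A→C)
  step 2: C  (read 0: C→C)   ← first repeat (C seen earlier)
  step 3: A  (read 1: C→A)
  step 4: B  (read 0: A→B)
  step 5: C  (read 1: B→C)

So i = 1, j = 2, giving x = w[0:1] = 1, y = w[1:2] = 0, z = w[2:5] = 101.
Check: |xy| = 2 ≤ 4 and |y| = 1 ≥ 1. Reading y takes N from C back to C, so every xyⁱz is accepted.
With |Q| = 4, pigeonhole forces a state repeat no later than step 4; the substring read between the first and second visits to that state can be pumped.

0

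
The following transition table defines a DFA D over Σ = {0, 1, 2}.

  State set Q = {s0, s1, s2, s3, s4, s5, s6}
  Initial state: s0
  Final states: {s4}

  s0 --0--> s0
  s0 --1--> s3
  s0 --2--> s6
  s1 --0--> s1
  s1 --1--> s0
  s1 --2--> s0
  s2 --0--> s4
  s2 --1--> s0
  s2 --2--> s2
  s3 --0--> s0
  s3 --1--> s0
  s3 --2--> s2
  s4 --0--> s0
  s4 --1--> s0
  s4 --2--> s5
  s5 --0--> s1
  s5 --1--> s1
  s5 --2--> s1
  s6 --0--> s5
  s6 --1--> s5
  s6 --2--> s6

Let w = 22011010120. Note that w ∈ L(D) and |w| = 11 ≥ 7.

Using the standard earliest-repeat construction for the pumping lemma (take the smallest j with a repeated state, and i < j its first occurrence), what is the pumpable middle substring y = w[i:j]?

2

Run of D on w = 2 2 0 1 1 0 1 0 1 2 0:
  step 0: s0  (start)
  step 1: s6  (read 2: s0→s6)
  step 2: s6  (read 2: s6→s6)   ← first repeat (s6 seen earlier)
  step 3: s5  (read 0: s6→s5)
  step 4: s1  (read 1: s5→s1)
  step 5: s0  (read 1: s1→s0)
  step 6: s0  (read 0: s0→s0)
  step 7: s3  (read 1: s0→s3)
  step 8: s0  (read 0: s3→s0)
  step 9: s3  (read 1: s0→s3)
  step 10: s2  (read 2: s3→s2)
  step 11: s4  (read 0: s2→s4)

So i = 1, j = 2, giving x = w[0:1] = 2, y = w[1:2] = 2, z = w[2:11] = 011010120.
Check: |xy| = 2 ≤ 7 and |y| = 1 ≥ 1. Reading y takes D from s6 back to s6, so every xyⁱz is accepted.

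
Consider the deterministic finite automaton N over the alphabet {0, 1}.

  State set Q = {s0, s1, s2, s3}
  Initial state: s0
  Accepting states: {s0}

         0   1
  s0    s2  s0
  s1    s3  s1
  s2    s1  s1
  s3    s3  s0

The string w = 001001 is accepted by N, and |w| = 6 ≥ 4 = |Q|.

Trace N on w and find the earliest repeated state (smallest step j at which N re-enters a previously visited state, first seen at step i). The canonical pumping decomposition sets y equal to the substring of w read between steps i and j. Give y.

1

Run of N on w = 0 0 1 0 0 1:
  step 0: s0  (start)
  step 1: s2  (read 0: s0→s2)
  step 2: s1  (read 0: s2→s1)
  step 3: s1  (read 1: s1→s1)   ← first repeat (s1 seen earlier)
  step 4: s3  (read 0: s1→s3)
  step 5: s3  (read 0: s3→s3)
  step 6: s0  (read 1: s3→s0)

So i = 2, j = 3, giving x = w[0:2] = 00, y = w[2:3] = 1, z = w[3:6] = 001.
Check: |xy| = 3 ≤ 4 and |y| = 1 ≥ 1. Reading y takes N from s1 back to s1, so every xyⁱz is accepted.
With |Q| = 4, pigeonhole forces a state repeat no later than step 4; the substring read between the first and second visits to that state can be pumped.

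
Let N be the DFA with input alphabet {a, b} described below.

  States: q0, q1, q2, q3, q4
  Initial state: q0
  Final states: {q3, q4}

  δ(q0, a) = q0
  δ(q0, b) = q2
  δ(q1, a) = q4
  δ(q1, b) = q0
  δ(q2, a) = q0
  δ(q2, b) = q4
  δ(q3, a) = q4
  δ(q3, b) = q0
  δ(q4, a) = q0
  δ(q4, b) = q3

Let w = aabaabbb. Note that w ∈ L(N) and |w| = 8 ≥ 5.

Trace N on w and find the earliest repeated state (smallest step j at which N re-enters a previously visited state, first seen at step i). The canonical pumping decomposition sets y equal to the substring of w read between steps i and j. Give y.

Run of N on w = a a b a a b b b:
  step 0: q0  (start)
  step 1: q0  (read a: q0→q0)   ← first repeat (q0 seen earlier)
  step 2: q0  (read a: q0→q0)
  step 3: q2  (read b: q0→q2)
  step 4: q0  (read a: q2→q0)
  step 5: q0  (read a: q0→q0)
  step 6: q2  (read b: q0→q2)
  step 7: q4  (read b: q2→q4)
  step 8: q3  (read b: q4→q3)

So i = 0, j = 1, giving x = w[0:0] = ε, y = w[0:1] = a, z = w[1:8] = abaabbb.
Check: |xy| = 1 ≤ 5 and |y| = 1 ≥ 1. Reading y takes N from q0 back to q0, so every xyⁱz is accepted.

a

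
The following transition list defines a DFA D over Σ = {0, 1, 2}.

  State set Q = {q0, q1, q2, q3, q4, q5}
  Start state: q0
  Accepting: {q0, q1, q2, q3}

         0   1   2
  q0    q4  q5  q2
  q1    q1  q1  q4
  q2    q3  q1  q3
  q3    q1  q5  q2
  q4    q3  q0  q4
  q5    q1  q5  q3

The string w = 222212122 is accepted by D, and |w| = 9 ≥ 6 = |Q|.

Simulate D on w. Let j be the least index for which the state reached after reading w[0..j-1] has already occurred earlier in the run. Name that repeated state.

State sequence: q0 -2-> q2 -2-> q3 -2-> q2 -2-> q3 -1-> q5 -2-> q3 -1-> q5 -2-> q3 -2-> q2
First repeat at step 3: q2 was already visited.

The earliest repeat is at step j = 3: D is in q2, which it already visited at step i = 1.
The DFA has 6 states, so the proof of the pumping lemma guarantees a repeated state among the first 6+1 visited; the segment between the two visits is the pumpable y.

q2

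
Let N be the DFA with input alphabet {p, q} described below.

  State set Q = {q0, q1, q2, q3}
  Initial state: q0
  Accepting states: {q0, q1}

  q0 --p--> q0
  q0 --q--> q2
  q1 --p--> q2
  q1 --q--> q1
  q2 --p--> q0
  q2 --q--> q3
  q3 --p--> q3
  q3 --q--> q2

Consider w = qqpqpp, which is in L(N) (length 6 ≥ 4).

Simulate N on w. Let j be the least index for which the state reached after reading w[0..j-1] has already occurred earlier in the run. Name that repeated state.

Run of N on w = q q p q p p:
  step 0: q0  (start)
  step 1: q2  (read q: q0→q2)
  step 2: q3  (read q: q2→q3)
  step 3: q3  (read p: q3→q3)   ← first repeat (q3 seen earlier)
  step 4: q2  (read q: q3→q2)
  step 5: q0  (read p: q2→q0)
  step 6: q0  (read p: q0→q0)

The earliest repeat is at step j = 3: N is in q3, which it already visited at step i = 2.
The DFA has 4 states, so the proof of the pumping lemma guarantees a repeated state among the first 4+1 visited; the segment between the two visits is the pumpable y.

q3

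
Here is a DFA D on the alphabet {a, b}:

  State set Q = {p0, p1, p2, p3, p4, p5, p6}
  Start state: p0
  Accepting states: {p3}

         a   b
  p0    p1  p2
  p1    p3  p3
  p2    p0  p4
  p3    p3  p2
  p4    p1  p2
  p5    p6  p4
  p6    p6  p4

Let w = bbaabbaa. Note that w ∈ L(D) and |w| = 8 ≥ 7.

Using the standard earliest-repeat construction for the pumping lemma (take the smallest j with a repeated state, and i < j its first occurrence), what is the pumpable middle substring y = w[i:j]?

Run of D on w = b b a a b b a a:
  step 0: p0  (start)
  step 1: p2  (read b: p0→p2)
  step 2: p4  (read b: p2→p4)
  step 3: p1  (read a: p4→p1)
  step 4: p3  (read a: p1→p3)
  step 5: p2  (read b: p3→p2)   ← first repeat (p2 seen earlier)
  step 6: p4  (read b: p2→p4)
  step 7: p1  (read a: p4→p1)
  step 8: p3  (read a: p1→p3)

So i = 1, j = 5, giving x = w[0:1] = b, y = w[1:5] = baab, z = w[5:8] = baa.
Check: |xy| = 5 ≤ 7 and |y| = 4 ≥ 1. Reading y takes D from p2 back to p2, so every xyⁱz is accepted.
Since D has 7 states, any run of length ≥ 7 visits 7+1 states, so by pigeonhole some state repeats within the first 7 steps — that repeat gives the pumpable loop.

baab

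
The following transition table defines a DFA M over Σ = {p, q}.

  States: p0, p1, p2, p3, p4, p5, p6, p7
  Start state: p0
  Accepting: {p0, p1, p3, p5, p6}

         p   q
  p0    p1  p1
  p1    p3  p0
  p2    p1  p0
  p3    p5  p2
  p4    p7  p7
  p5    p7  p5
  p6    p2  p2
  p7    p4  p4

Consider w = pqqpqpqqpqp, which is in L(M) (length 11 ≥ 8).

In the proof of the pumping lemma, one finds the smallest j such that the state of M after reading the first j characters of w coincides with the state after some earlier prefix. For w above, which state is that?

Run of M on w = p q q p q p q q p q p:
  step 0: p0  (start)
  step 1: p1  (read p: p0→p1)
  step 2: p0  (read q: p1→p0)   ← first repeat (p0 seen earlier)
  step 3: p1  (read q: p0→p1)
  step 4: p3  (read p: p1→p3)
  step 5: p2  (read q: p3→p2)
  step 6: p1  (read p: p2→p1)
  step 7: p0  (read q: p1→p0)
  step 8: p1  (read q: p0→p1)
  step 9: p3  (read p: p1→p3)
  step 10: p2  (read q: p3→p2)
  step 11: p1  (read p: p2→p1)

The earliest repeat is at step j = 2: M is in p0, which it already visited at step i = 0.

p0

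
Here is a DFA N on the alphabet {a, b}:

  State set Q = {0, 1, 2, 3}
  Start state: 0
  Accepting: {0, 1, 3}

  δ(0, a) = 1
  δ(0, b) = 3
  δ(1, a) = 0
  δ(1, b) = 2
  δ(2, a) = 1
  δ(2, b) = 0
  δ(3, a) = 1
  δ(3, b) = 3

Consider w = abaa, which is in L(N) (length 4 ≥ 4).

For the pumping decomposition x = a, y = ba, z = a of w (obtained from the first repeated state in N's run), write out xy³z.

abababaa

xy^3z = a·ba·ba·ba·a = abababaa.
Reading y = ba takes N from 1 back to 1, so after x·y·y·y the machine is still in 1, and z then leads to the accepting state 0. Hence abababaa ∈ L(N).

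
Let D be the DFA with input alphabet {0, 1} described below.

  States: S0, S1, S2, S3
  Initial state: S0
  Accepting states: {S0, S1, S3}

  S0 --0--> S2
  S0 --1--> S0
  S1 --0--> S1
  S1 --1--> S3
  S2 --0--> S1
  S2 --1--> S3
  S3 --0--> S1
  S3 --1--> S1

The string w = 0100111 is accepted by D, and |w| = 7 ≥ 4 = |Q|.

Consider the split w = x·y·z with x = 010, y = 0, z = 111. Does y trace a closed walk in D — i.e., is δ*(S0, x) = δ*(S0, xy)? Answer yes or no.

yes

Run of D on the first 4 characters of w = 0 1 0 0:
  step 0: S0  (start)
  step 1: S2  (read 0: S0→S2)
  step 2: S3  (read 1: S2→S3)
  step 3: S1  (read 0: S3→S1)
  step 4: S1  (read 0: S1→S1)

After x (step 3): S1. After xy (step 4): S1.
They match, so y = 0 drives D around a cycle from S1 back to itself; pumping y any number of times keeps D in S1 before reading z, and xyⁱz ∈ L(D) for every i ≥ 0.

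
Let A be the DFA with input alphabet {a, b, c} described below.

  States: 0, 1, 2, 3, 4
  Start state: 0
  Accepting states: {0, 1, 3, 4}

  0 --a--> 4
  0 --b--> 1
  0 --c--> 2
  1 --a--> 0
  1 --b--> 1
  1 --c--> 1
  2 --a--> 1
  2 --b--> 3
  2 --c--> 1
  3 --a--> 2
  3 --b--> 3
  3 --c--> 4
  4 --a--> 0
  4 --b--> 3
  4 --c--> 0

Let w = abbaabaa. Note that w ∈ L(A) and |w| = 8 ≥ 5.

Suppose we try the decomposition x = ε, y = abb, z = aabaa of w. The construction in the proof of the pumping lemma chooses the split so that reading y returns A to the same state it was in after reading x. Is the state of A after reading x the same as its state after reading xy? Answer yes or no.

Run of A on the first 3 characters of w = a b b:
  step 0: 0  (start)
  step 1: 4  (read a: 0→4)
  step 2: 3  (read b: 4→3)
  step 3: 3  (read b: 3→3)

After x (step 0): 0. After xy (step 3): 3.
They differ (0 ≠ 3), so y is not a cycle from the state after x; this split is not the one the pumping-lemma construction produces, and pumping y need not keep the string in L(A).

no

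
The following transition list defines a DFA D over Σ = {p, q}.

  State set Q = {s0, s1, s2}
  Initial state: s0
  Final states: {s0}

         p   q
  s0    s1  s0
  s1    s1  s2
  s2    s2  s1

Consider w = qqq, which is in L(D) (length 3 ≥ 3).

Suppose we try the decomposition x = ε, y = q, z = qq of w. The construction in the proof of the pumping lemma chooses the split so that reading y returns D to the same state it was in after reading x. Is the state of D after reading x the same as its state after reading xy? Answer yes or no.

yes

Run of D on the first 1 characters of w = q:
  step 0: s0  (start)
  step 1: s0  (read q: s0→s0)

After x (step 0): s0. After xy (step 1): s0.
They match, so y = q drives D around a cycle from s0 back to itself; pumping y any number of times keeps D in s0 before reading z, and xyⁱz ∈ L(D) for every i ≥ 0.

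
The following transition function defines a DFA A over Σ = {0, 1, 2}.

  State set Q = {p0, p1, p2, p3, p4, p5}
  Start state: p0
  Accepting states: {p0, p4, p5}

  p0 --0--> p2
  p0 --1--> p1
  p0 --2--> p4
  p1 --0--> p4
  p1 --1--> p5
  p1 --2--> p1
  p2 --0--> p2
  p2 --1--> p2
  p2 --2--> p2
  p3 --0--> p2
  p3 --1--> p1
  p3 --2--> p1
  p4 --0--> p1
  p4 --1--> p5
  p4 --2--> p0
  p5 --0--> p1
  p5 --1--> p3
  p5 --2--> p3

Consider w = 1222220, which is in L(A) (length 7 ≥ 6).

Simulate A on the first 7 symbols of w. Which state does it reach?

p4

State sequence: p0 -1-> p1 -2-> p1 -2-> p1 -2-> p1 -2-> p1 -2-> p1 -0-> p4

After reading 7 characters, A is in state p4.
(This kind of state-tracing is the core of the pumping-lemma construction: with 6 states, pigeonhole forces a repeat within the first 6 steps.)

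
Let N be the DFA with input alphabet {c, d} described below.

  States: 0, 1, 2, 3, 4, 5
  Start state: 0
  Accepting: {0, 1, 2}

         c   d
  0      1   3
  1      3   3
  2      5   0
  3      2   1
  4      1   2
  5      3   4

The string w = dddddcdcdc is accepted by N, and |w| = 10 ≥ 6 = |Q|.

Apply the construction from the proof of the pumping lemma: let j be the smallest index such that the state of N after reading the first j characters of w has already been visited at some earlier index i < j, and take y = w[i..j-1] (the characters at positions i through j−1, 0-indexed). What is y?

dd

State sequence: 0 -d-> 3 -d-> 1 -d-> 3 -d-> 1 -d-> 3 -c-> 2 -d-> 0 -c-> 1 -d-> 3 -c-> 2
First repeat at step 3: 3 was already visited.

So i = 1, j = 3, giving x = w[0:1] = d, y = w[1:3] = dd, z = w[3:10] = ddcdcdc.
Check: |xy| = 3 ≤ 6 and |y| = 2 ≥ 1. Reading y takes N from 3 back to 3, so every xyⁱz is accepted.
The DFA has 6 states, so the proof of the pumping lemma guarantees a repeated state among the first 6+1 visited; the segment between the two visits is the pumpable y.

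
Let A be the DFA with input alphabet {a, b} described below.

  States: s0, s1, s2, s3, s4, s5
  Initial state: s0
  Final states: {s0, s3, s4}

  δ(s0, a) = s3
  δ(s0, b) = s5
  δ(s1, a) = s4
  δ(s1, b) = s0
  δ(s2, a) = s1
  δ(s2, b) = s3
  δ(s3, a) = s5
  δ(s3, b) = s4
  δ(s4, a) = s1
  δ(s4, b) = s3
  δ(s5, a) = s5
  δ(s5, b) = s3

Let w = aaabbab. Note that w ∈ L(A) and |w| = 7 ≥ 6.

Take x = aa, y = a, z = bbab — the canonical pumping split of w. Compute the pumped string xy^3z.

xy^3z = aa·a·a·a·bbab = aaaaabbab.
Reading y = a takes A from s5 back to s5, so after x·y·y·y the machine is still in s5, and z then leads to the accepting state s0. Hence aaaaabbab ∈ L(A).

aaaaabbab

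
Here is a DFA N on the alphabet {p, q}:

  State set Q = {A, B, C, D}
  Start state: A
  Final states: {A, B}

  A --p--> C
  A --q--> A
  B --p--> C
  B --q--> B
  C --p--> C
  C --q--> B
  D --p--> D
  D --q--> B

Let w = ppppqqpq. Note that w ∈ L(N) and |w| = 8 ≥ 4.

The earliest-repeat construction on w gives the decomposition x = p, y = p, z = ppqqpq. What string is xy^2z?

pppppqqpq

xy^2z = p·p·p·ppqqpq = pppppqqpq.
Reading y = p takes N from C back to C, so after x·y·y the machine is still in C, and z then leads to the accepting state B. Hence pppppqqpq ∈ L(N).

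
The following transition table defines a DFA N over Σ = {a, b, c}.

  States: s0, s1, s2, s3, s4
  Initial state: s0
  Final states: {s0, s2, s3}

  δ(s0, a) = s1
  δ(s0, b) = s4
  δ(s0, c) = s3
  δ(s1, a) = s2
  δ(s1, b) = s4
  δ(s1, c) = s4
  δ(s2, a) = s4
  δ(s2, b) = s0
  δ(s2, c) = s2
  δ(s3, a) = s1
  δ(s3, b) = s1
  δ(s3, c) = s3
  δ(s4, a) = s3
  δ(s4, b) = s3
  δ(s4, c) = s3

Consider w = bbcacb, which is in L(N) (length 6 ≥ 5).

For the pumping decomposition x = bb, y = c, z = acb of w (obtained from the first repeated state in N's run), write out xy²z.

bbccacb

xy^2z = bb·c·c·acb = bbccacb.
Reading y = c takes N from s3 back to s3, so after x·y·y the machine is still in s3, and z then leads to the accepting state s3. Hence bbccacb ∈ L(N).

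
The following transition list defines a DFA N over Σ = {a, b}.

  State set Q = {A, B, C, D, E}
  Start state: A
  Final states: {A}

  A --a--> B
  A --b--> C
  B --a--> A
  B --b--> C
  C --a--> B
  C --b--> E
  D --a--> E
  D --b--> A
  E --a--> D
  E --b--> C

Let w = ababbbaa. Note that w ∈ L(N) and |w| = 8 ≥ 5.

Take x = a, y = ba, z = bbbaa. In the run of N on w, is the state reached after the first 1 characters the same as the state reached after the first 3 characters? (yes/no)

yes

State sequence: A -a-> B -b-> C -a-> B

After x (step 1): B. After xy (step 3): B.
They match, so y = ba drives N around a cycle from B back to itself; pumping y any number of times keeps N in B before reading z, and xyⁱz ∈ L(N) for every i ≥ 0.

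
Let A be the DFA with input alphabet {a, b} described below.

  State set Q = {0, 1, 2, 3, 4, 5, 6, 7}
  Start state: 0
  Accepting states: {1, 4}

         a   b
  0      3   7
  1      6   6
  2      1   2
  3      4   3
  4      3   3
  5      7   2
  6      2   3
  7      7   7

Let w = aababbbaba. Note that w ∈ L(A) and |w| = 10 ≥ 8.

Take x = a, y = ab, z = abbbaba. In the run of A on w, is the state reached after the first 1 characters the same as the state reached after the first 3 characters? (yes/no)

yes

Run of A on the first 3 characters of w = a a b:
  step 0: 0  (start)
  step 1: 3  (read a: 0→3)
  step 2: 4  (read a: 3→4)
  step 3: 3  (read b: 4→3)

After x (step 1): 3. After xy (step 3): 3.
They match, so y = ab drives A around a cycle from 3 back to itself; pumping y any number of times keeps A in 3 before reading z, and xyⁱz ∈ L(A) for every i ≥ 0.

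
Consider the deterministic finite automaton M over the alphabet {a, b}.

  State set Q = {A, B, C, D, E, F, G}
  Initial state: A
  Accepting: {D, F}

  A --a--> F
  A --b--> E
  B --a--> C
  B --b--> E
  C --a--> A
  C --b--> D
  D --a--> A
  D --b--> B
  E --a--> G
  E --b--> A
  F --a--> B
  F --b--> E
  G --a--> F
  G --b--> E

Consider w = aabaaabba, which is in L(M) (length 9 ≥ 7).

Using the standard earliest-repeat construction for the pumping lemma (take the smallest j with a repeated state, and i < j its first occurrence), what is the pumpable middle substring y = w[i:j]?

State sequence: A -a-> F -a-> B -b-> E -a-> G -a-> F -a-> B -b-> E -b-> A -a-> F
First repeat at step 5: F was already visited.

So i = 1, j = 5, giving x = w[0:1] = a, y = w[1:5] = abaa, z = w[5:9] = abba.
Check: |xy| = 5 ≤ 7 and |y| = 4 ≥ 1. Reading y takes M from F back to F, so every xyⁱz is accepted.

abaa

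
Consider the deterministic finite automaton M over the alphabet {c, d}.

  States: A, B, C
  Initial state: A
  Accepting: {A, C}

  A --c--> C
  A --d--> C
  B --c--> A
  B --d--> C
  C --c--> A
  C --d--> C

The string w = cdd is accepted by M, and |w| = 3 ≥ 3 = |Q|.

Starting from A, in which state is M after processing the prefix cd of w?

C

Run of M on the first 2 characters of w = c d:
  step 0: A  (start)
  step 1: C  (read c: A→C)
  step 2: C  (read d: C→C)

After reading 2 characters, M is in state C.
(This kind of state-tracing is the core of the pumping-lemma construction: with 3 states, pigeonhole forces a repeat within the first 3 steps.)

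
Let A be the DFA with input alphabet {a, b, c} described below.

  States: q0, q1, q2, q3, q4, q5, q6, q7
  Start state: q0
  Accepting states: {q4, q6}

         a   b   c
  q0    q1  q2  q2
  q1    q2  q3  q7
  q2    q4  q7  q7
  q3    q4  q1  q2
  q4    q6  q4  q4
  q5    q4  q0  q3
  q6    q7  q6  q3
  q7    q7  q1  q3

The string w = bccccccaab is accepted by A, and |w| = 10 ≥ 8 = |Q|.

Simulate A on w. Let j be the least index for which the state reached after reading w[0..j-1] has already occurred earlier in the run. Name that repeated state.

Run of A on w = b c c c c c c a a b:
  step 0: q0  (start)
  step 1: q2  (read b: q0→q2)
  step 2: q7  (read c: q2→q7)
  step 3: q3  (read c: q7→q3)
  step 4: q2  (read c: q3→q2)   ← first repeat (q2 seen earlier)
  step 5: q7  (read c: q2→q7)
  step 6: q3  (read c: q7→q3)
  step 7: q2  (read c: q3→q2)
  step 8: q4  (read a: q2→q4)
  step 9: q6  (read a: q4→q6)
  step 10: q6  (read b: q6→q6)

The earliest repeat is at step j = 4: A is in q2, which it already visited at step i = 1.
Pumping length from the standard proof: p = 8 (the number of states). The repeated state found above gives |xy| = j ≤ 8 and |y| = j − i ≥ 1.

q2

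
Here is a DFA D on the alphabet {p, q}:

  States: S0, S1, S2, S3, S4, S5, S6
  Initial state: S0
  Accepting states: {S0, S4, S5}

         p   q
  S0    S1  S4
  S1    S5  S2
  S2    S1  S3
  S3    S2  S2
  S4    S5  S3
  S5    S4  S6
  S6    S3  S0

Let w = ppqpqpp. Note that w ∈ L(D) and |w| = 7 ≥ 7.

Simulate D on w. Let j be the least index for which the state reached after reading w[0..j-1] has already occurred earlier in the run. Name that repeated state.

State sequence: S0 -p-> S1 -p-> S5 -q-> S6 -p-> S3 -q-> S2 -p-> S1 -p-> S5
First repeat at step 6: S1 was already visited.

The earliest repeat is at step j = 6: D is in S1, which it already visited at step i = 1.
The DFA has 7 states, so the proof of the pumping lemma guarantees a repeated state among the first 7+1 visited; the segment between the two visits is the pumpable y.

S1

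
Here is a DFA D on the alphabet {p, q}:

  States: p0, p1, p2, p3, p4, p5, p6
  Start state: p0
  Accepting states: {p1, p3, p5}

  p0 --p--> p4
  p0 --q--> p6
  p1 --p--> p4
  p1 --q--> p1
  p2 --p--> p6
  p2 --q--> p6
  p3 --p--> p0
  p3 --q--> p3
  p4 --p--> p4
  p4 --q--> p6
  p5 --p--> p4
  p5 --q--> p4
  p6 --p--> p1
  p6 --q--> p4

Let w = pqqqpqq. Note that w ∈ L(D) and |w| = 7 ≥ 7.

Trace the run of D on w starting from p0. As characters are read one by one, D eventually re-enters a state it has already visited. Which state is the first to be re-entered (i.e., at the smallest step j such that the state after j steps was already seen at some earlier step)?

p4

Run of D on w = p q q q p q q:
  step 0: p0  (start)
  step 1: p4  (read p: p0→p4)
  step 2: p6  (read q: p4→p6)
  step 3: p4  (read q: p6→p4)   ← first repeat (p4 seen earlier)
  step 4: p6  (read q: p4→p6)
  step 5: p1  (read p: p6→p1)
  step 6: p1  (read q: p1→p1)
  step 7: p1  (read q: p1→p1)

The earliest repeat is at step j = 3: D is in p4, which it already visited at step i = 1.
Since D has 7 states, any run of length ≥ 7 visits 7+1 states, so by pigeonhole some state repeats within the first 7 steps — that repeat gives the pumpable loop.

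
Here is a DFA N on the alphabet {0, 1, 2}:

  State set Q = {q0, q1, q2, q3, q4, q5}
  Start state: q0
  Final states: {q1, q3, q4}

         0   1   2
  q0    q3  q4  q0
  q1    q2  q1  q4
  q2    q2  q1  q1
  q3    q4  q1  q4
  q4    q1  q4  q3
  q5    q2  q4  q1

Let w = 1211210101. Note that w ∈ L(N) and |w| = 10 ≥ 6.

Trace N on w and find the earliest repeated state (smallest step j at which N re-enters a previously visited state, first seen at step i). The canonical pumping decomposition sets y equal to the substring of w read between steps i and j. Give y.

1

State sequence: q0 -1-> q4 -2-> q3 -1-> q1 -1-> q1 -2-> q4 -1-> q4 -0-> q1 -1-> q1 -0-> q2 -1-> q1
First repeat at step 4: q1 was already visited.

So i = 3, j = 4, giving x = w[0:3] = 121, y = w[3:4] = 1, z = w[4:10] = 210101.
Check: |xy| = 4 ≤ 6 and |y| = 1 ≥ 1. Reading y takes N from q1 back to q1, so every xyⁱz is accepted.
With |Q| = 6, pigeonhole forces a state repeat no later than step 6; the substring read between the first and second visits to that state can be pumped.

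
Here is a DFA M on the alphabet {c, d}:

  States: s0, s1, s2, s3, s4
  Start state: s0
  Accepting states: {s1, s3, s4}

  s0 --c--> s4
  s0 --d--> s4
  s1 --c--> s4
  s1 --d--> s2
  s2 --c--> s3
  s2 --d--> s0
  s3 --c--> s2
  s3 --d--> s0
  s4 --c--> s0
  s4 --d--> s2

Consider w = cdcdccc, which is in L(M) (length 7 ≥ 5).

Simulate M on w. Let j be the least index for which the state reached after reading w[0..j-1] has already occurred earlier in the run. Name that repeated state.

s0

Run of M on w = c d c d c c c:
  step 0: s0  (start)
  step 1: s4  (read c: s0→s4)
  step 2: s2  (read d: s4→s2)
  step 3: s3  (read c: s2→s3)
  step 4: s0  (read d: s3→s0)   ← first repeat (s0 seen earlier)
  step 5: s4  (read c: s0→s4)
  step 6: s0  (read c: s4→s0)
  step 7: s4  (read c: s0→s4)

The earliest repeat is at step j = 4: M is in s0, which it already visited at step i = 0.
The DFA has 5 states, so the proof of the pumping lemma guarantees a repeated state among the first 5+1 visited; the segment between the two visits is the pumpable y.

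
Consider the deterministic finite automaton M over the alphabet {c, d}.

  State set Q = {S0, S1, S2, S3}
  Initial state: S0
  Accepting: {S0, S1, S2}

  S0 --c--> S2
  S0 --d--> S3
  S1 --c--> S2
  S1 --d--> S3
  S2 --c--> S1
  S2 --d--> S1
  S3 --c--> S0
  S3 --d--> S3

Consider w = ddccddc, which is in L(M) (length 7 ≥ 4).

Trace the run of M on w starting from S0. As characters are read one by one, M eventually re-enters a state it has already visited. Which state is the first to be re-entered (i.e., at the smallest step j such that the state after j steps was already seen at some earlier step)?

Run of M on w = d d c c d d c:
  step 0: S0  (start)
  step 1: S3  (read d: S0→S3)
  step 2: S3  (read d: S3→S3)   ← first repeat (S3 seen earlier)
  step 3: S0  (read c: S3→S0)
  step 4: S2  (read c: S0→S2)
  step 5: S1  (read d: S2→S1)
  step 6: S3  (read d: S1→S3)
  step 7: S0  (read c: S3→S0)

The earliest repeat is at step j = 2: M is in S3, which it already visited at step i = 1.

S3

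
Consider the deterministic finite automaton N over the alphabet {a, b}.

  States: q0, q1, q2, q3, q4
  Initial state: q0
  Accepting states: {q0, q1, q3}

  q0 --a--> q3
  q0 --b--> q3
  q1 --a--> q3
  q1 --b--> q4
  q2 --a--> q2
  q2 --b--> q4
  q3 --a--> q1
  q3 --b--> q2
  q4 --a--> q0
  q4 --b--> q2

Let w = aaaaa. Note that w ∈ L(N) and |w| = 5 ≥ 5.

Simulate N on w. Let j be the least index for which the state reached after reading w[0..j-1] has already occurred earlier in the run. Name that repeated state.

q3

Run of N on w = a a a a a:
  step 0: q0  (start)
  step 1: q3  (read a: q0→q3)
  step 2: q1  (read a: q3→q1)
  step 3: q3  (read a: q1→q3)   ← first repeat (q3 seen earlier)
  step 4: q1  (read a: q3→q1)
  step 5: q3  (read a: q1→q3)

The earliest repeat is at step j = 3: N is in q3, which it already visited at step i = 1.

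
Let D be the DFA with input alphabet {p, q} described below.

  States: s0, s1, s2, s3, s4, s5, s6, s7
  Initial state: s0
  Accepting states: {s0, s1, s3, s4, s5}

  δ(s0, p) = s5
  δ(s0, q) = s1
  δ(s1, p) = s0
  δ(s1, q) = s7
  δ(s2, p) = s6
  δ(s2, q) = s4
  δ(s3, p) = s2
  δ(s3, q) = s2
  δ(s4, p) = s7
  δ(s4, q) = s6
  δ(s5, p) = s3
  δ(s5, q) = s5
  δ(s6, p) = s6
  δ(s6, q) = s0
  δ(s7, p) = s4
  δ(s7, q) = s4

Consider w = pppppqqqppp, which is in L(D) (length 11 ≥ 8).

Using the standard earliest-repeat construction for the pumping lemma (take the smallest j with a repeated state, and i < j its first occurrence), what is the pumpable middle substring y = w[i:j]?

p

State sequence: s0 -p-> s5 -p-> s3 -p-> s2 -p-> s6 -p-> s6 -q-> s0 -q-> s1 -q-> s7 -p-> s4 -p-> s7 -p-> s4
First repeat at step 5: s6 was already visited.

So i = 4, j = 5, giving x = w[0:4] = pppp, y = w[4:5] = p, z = w[5:11] = qqqppp.
Check: |xy| = 5 ≤ 8 and |y| = 1 ≥ 1. Reading y takes D from s6 back to s6, so every xyⁱz is accepted.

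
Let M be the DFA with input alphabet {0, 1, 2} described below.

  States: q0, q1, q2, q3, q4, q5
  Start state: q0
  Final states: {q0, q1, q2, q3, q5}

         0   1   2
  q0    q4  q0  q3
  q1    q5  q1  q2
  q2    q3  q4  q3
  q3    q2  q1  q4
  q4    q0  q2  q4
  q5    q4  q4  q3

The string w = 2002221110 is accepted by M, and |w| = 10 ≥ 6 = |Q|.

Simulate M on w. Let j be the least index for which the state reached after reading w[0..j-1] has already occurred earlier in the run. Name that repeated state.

q3

Run of M on w = 2 0 0 2 2 2 1 1 1 0:
  step 0: q0  (start)
  step 1: q3  (read 2: q0→q3)
  step 2: q2  (read 0: q3→q2)
  step 3: q3  (read 0: q2→q3)   ← first repeat (q3 seen earlier)
  step 4: q4  (read 2: q3→q4)
  step 5: q4  (read 2: q4→q4)
  step 6: q4  (read 2: q4→q4)
  step 7: q2  (read 1: q4→q2)
  step 8: q4  (read 1: q2→q4)
  step 9: q2  (read 1: q4→q2)
  step 10: q3  (read 0: q2→q3)

The earliest repeat is at step j = 3: M is in q3, which it already visited at step i = 1.
Since M has 6 states, any run of length ≥ 6 visits 6+1 states, so by pigeonhole some state repeats within the first 6 steps — that repeat gives the pumpable loop.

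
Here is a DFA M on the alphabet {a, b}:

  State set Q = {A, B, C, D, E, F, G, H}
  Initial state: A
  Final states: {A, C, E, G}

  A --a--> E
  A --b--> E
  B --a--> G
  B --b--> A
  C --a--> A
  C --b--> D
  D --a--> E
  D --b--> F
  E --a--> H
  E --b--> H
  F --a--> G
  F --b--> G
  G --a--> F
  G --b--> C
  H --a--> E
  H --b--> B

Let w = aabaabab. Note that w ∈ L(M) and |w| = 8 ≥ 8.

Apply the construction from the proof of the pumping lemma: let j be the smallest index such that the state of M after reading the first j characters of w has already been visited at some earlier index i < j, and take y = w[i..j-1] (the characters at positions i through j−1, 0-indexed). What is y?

Run of M on w = a a b a a b a b:
  step 0: A  (start)
  step 1: E  (read a: A→E)
  step 2: H  (read a: E→H)
  step 3: B  (read b: H→B)
  step 4: G  (read a: B→G)
  step 5: F  (read a: G→F)
  step 6: G  (read b: F→G)   ← first repeat (G seen earlier)
  step 7: F  (read a: G→F)
  step 8: G  (read b: F→G)

So i = 4, j = 6, giving x = w[0:4] = aaba, y = w[4:6] = ab, z = w[6:8] = ab.
Check: |xy| = 6 ≤ 8 and |y| = 2 ≥ 1. Reading y takes M from G back to G, so every xyⁱz is accepted.

ab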